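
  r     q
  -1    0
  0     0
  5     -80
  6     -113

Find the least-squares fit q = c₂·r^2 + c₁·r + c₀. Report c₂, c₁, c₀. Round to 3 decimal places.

The normal system XᵀX·[c₂, c₁, c₀]ᵀ = Xᵀq is [[1922, 340, 62]; [340, 62, 10]; [62, 10, 4]]·[c₂, c₁, c₀]ᵀ = [-6068, -1078, -193]ᵀ.
Row-reducing yields c₂ = -11/4, c₁ = -347/148, c₀ = 35/148.

c₂ = -2.750, c₁ = -2.345, c₀ = 0.236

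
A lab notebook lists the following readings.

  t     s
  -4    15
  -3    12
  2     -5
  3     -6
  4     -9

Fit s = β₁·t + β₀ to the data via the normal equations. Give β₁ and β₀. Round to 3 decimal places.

The normal system MᵀM·[β₁, β₀]ᵀ = Mᵀs is [[54, 2]; [2, 5]]·[β₁, β₀]ᵀ = [-160, 7]ᵀ.
det = 54·5 − 2² = 266.
β₁ = ((-160)·5 − 2·7)/266 = -407/133; β₀ = (54·7 − 2·(-160))/266 = 349/133.

β₁ = -3.060, β₀ = 2.624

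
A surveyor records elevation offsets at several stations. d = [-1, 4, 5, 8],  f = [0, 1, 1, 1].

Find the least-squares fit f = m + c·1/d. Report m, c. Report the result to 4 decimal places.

Normal-equation sums: Σ1 = 4, Σ1/d = -17/40, Σ1/d·1/d = 1789/1600.
For Xᵀf: Σf = 3, Σ1/d·f = 23/40.
So XᵀX·[m, c]ᵀ = Xᵀf: [[4, -17/40]; [-17/40, 1789/1600]]·[m, c]ᵀ = [3, 23/40]ᵀ.
Δ = 4·(1789/1600) − (-17/40)² = 6867/1600.
m = (3·(1789/1600) − (-17/40)·(23/40))/(6867/1600) = 5758/6867; c = (4·(23/40) − (-17/40)·3)/(6867/1600) = 5720/6867.

m = 0.8385, c = 0.8330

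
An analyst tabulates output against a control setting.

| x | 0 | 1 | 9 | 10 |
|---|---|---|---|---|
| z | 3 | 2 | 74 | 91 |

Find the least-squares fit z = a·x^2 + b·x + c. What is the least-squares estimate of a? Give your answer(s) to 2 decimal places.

Sums needed: Σx^2·x^2 = 16562, Σx^2·x = 1730, Σx^2 = 182, Σx·x = 182, Σx = 20, Σ1 = 4.
Right-hand side: Σx^2·z = 15096, Σx·z = 1578, Σz = 170.
Inverting the 3×3 Gram matrix, [a, b, c]ᵀ = [1, -46/41, 107/41]ᵀ.

a = 1.00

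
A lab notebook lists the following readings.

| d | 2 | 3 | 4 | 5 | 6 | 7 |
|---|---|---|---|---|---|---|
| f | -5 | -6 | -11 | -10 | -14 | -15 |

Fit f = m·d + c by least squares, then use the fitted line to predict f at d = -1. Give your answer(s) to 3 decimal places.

Forming MᵀM = [[139, 27]; [27, 6]] and Mᵀf = [-311, -61]ᵀ gives MᵀM·[m, c]ᵀ = Mᵀf.
Eliminating c: 6·(row 1) − 27·(row 2) gives 105·m = 6·(-311) − 27·(-61) = -219, so m = -73/35.
Then c = ((-61) − 27·(-73/35))/6 = -82/105.
At d = -1: f̂ = (-73/35)·(-1) + (-82/105)·(1) = 137/105.

f̂ = 1.305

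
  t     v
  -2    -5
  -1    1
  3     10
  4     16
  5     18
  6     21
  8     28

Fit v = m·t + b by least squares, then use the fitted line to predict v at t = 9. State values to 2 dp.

v̂ = 30.74

The normal equations are: 155·m + 23·b = 543;  23·m + 7·b = 89.
(Σt·t = 155, Σt = 23, Σ1 = 7, Σt·v = 543, Σv = 89.)
Eliminating b: 7·(row 1) − 23·(row 2) gives 556·m = 7·543 − 23·89 = 1754, so m = 877/278.
Then b = (89 − 23·(877/278))/7 = 653/278.
At t = 9: v̂ = (877/278)·(9) + (653/278)·(1) = 4273/139.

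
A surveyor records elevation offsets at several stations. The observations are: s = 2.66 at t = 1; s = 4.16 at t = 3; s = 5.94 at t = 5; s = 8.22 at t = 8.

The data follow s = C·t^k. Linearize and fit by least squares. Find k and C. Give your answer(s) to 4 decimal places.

Linearized form: ln s = k·ln t + ln C. From the 4 transformed points,
XᵀX = [[8.1213, 4.7875]; [4.7875, 4]], rhs = [8.8141, 6.2921]ᵀ  (here Σln t = 4.7875, Σ(ln t)² = 8.1213, Σln s = 6.2921, Σln t·ln s = 8.8141).
Solving (det = 9.5652): k = 0.53664, ln C = 0.93074, so C = exp(0.93074) = 2.53639.

k = 0.5366, C = 2.5364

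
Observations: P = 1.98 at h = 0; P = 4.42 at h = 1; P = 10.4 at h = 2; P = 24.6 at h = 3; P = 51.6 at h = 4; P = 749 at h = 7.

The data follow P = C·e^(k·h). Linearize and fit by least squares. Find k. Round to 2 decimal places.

k = 0.85

Let Y = ln P. Fitting Y = k·h + ln C by least squares:
AᵀA = [[79.0000, 17.0000]; [17.0000, 6]], rhs = [77.8833, 18.2760]ᵀ  (here Σh = 17.0000, Σ(h)² = 79.0000, Σln P = 18.2760, Σh·ln P = 77.8833).
Slope k = (n·Σh·ln P − Σh·Σln P)/(n·Σ(h)² − (Σh)²) = (6·77.8833 − 17.0000·18.2760)/185.0000 = 0.84652; ln C = (Σln P − k·Σh)/n = 0.64753.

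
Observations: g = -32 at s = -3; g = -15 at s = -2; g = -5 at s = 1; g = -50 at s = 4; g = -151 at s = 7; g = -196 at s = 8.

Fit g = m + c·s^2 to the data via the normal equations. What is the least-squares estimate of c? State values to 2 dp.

c = -3.02

Sums needed: Σ1 = 6, Σs^2 = 143, Σs^2·s^2 = 6851.
And Σg = -449, Σs^2·g = -21096.
det = 6·6851 − 143² = 20657.
m = ((-449)·6851 − 143·(-21096))/20657 = -4567/1589; c = (6·(-21096) − 143·(-449))/20657 = -62369/20657.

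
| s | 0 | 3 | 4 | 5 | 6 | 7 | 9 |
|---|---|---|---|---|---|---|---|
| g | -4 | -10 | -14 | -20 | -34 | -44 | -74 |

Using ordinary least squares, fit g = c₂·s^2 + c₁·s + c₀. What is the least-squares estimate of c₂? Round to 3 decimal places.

With design matrix X, XᵀX = [[11220, 1504, 216]; [1504, 216, 34]; [216, 34, 7]] and Xᵀg = [-10188, -1364, -200]ᵀ.
Row-reducing yields c₂ = -11247/10829, c₁ = 17001/10829, c₀ = -6418/1547.

c₂ = -1.039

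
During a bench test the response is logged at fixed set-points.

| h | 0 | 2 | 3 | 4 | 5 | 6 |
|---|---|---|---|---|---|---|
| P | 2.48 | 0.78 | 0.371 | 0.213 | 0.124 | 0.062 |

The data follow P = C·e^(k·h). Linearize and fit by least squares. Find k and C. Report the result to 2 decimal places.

Linearized form: ln P = k·h + ln C. From the 6 transformed points,
Σh = 20.0000, Σ(h)² = 90.0000, Σln P = -6.7463, Σh·ln P = -36.7785.
Equations: 90.0000·k + 20.0000·ln C = -36.7785;  20.0000·k + 6·ln C = -6.7463.
Δ = 90.0000·6 − (20.0000)² = 140.0000; k = (-36.7785·6 − 20.0000·-6.7463)/140.0000 = -0.61246, ln C = (90.0000·-6.7463 − 20.0000·-36.7785)/140.0000 = 0.91716, so C = exp(0.91716) = 2.50217.

k = -0.61, C = 2.50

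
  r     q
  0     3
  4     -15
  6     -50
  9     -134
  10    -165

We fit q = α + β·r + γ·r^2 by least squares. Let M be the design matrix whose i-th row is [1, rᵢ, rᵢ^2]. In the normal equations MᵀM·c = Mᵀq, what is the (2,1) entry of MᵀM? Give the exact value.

Row 2 ↔ basis r, column 1 ↔ basis 1, so (MᵀM)_{2,1} = Σᵢ r = (0)·(1) + (4)·(1) + (6)·(1) + (9)·(1) + (10)·(1) = 29.

29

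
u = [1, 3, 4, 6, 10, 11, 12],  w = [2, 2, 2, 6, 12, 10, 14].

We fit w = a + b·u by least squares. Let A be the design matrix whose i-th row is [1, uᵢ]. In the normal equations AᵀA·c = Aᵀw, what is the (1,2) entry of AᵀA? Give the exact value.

Row 1 ↔ basis 1, column 2 ↔ basis u, so (AᵀA)_{1,2} = Σᵢ u = (1)·(1) + (1)·(3) + (1)·(4) + (1)·(6) + (1)·(10) + (1)·(11) + (1)·(12) = 47.

47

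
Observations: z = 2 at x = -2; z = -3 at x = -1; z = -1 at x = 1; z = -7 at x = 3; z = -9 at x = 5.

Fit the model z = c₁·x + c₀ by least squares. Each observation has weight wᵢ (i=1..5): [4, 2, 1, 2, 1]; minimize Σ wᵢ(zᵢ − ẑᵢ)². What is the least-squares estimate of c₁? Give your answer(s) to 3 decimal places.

Sums needed: Σwᵢ·x·x = 62, Σwᵢ·x = 2, Σwᵢ·1 = 10.
And Σwᵢ·x·z = -98, Σwᵢ·z = -22.
So MᵀWM·[c₁, c₀]ᵀ = MᵀWz: [[62, 2]; [2, 10]]·[c₁, c₀]ᵀ = [-98, -22]ᵀ.
Δ = 62·10 − 2² = 616.
c₁ = ((-98)·10 − 2·(-22))/616 = -117/77; c₀ = (62·(-22) − 2·(-98))/616 = -146/77.

c₁ = -1.519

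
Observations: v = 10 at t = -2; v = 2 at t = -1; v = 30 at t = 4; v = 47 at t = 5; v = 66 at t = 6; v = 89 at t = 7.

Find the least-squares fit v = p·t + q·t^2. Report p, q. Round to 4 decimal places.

Sums needed: Σt·t = 131, Σt·t^2 = 739, Σt^2·t^2 = 4595.
Right-hand side: Σt·v = 1352, Σt^2·v = 8434.
Normal equations: [[131, 739]; [739, 4595]]·[p, q]ᵀ = [1352, 8434]ᵀ.
det = 131·4595 − 739² = 55824.
p = (1352·4595 − 739·8434)/55824 = -3381/9304; q = (131·8434 − 739·1352)/55824 = 17621/9304.

p = -0.3634, q = 1.8939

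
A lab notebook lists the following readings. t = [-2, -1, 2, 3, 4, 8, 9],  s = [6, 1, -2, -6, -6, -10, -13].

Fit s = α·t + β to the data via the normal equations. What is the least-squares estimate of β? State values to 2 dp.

β = 0.72

The normal equations are: 179·α + 23·β = -256;  23·α + 7·β = -30.
(Σt·t = 179, Σt = 23, Σ1 = 7, Σt·s = -256, Σs = -30.)
det = 179·7 − 23² = 724.
α = ((-256)·7 − 23·(-30))/724 = -551/362; β = (179·(-30) − 23·(-256))/724 = 259/362.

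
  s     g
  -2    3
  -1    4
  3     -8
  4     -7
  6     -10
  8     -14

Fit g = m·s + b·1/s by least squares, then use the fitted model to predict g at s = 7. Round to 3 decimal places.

ĝ = -12.216

Compute the Gram sums: Σs·s = 130, Σs·1/s = 6, Σ1/s·1/s = 845/576.
For Xᵀg: Σs·g = -234, Σ1/s·g = -40/3.
Eliminating b: (845/576)·(row 1) − 6·(row 2) gives (44557/288)·m = (845/576)·(-234) − 6·(-40/3) = -8425/32, so m = -75825/44557.
Then b = ((-40/3) − 6·(-75825/44557))/(845/576) = -94848/44557.
At s = 7: ĝ = (-75825/44557)·(7) + (-94848/44557)·(1/7) = -3810273/311899.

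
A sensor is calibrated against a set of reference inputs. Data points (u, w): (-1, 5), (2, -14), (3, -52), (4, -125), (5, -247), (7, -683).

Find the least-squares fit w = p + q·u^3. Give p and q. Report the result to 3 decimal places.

AᵀA·[p, q]ᵀ = Aᵀw reads: 6·p + 566·q = -1116;  566·p + 138164·q = -274665.
Determinant 6·138164 − 566² = 508628.
p = ((-1116)·138164 − 566·(-274665))/508628 = 634683/254314; q = (6·(-274665) − 566·(-1116))/508628 = -508167/254314.

p = 2.496, q = -1.998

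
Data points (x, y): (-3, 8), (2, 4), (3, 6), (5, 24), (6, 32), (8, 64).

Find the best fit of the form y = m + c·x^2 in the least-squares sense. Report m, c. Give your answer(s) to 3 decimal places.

m = -1.646, c = 1.006

Normal-equation sums: Σ1 = 6, Σx^2 = 147, Σx^2·x^2 = 6195.
And Σy = 138, Σx^2·y = 5990.
So AᵀA·[m, c]ᵀ = Aᵀy: [[6, 147]; [147, 6195]]·[m, c]ᵀ = [138, 5990]ᵀ.
Δ = 6·6195 − 147² = 15561.
m = (138·6195 − 147·5990)/15561 = -1220/741; c = (6·5990 − 147·138)/15561 = 5218/5187.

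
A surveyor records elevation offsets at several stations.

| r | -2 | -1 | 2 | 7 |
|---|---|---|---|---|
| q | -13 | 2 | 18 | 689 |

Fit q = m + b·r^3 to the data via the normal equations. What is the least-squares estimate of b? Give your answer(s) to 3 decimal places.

b = 2.000

Setting ∂/∂m … = 0 gives: 4·m + 342·b = 696;  342·m + 117778·b = 236573.
Eliminating b: 117778·(row 1) − 342·(row 2) gives 354148·m = 117778·696 − 342·236573 = 1065522, so m = 532761/177074.
Then b = (236573 − 342·(532761/177074))/117778 = 177065/88537.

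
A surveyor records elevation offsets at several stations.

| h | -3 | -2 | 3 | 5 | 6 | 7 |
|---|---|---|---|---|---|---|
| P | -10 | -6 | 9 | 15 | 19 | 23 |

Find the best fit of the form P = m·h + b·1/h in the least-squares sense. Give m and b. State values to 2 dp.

m = 3.22, b = -0.90

From the data, Σh·h = 132, Σh·1/h = 6, Σ1/h·1/h = 1373/2450.
For AᵀP: Σh·P = 419, Σ1/h·P = 263/14.
Eliminating b: (1373/2450)·(row 1) − 6·(row 2) gives (46518/1225)·m = (1373/2450)·419 − 6·(263/14) = 299137/2450, so m = 299137/93036.
Then b = ((263/14) − 6·(299137/93036))/(1373/2450) = -7000/7753.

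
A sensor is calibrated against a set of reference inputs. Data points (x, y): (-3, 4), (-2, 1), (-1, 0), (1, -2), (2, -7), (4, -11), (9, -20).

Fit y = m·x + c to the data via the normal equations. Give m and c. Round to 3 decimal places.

Normal-equation sums: Σx·x = 116, Σx = 10, Σ1 = 7.
And Σx·y = -254, Σy = -35.
So MᵀM·[m, c]ᵀ = Mᵀy: [[116, 10]; [10, 7]]·[m, c]ᵀ = [-254, -35]ᵀ.
Eliminating c: 7·(row 1) − 10·(row 2) gives 712·m = 7·(-254) − 10·(-35) = -1428, so m = -357/178.
Then c = ((-35) − 10·(-357/178))/7 = -190/89.

m = -2.006, c = -2.135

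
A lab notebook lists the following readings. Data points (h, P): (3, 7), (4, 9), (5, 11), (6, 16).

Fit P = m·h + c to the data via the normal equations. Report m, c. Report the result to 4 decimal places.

Normal-equation sums: Σh·h = 86, Σh = 18, Σ1 = 4.
Right-hand side: Σh·P = 208, ΣP = 43.
Determinant 86·4 − 18² = 20.
m = (208·4 − 18·43)/20 = 29/10; c = (86·43 − 18·208)/20 = -23/10.

m = 2.9000, c = -2.3000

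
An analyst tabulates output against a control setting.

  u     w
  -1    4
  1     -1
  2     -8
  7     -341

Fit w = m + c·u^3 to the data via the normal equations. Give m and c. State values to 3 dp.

MᵀM·[m, c]ᵀ = Mᵀw reads: 4·m + 351·c = -346;  351·m + 117715·c = -117032.
(Σ1 = 4, Σu^3 = 351, Σu^3·u^3 = 117715, Σw = -346, Σu^3·w = -117032.)
det = 4·117715 − 351² = 347659.
m = ((-346)·117715 − 351·(-117032))/347659 = 26834/26743; c = (4·(-117032) − 351·(-346))/347659 = -346682/347659.

m = 1.003, c = -0.997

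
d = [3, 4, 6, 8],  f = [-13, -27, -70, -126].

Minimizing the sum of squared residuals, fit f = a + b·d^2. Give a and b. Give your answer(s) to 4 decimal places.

Normal-equation sums: Σ1 = 4, Σd^2 = 125, Σd^2·d^2 = 5729.
For Aᵀf: Σf = -236, Σd^2·f = -11133.
So AᵀA·[a, b]ᵀ = Aᵀf: [[4, 125]; [125, 5729]]·[a, b]ᵀ = [-236, -11133]ᵀ.
Δ = 4·5729 − 125² = 7291.
a = ((-236)·5729 − 125·(-11133))/7291 = 39581/7291; b = (4·(-11133) − 125·(-236))/7291 = -15032/7291.

a = 5.4287, b = -2.0617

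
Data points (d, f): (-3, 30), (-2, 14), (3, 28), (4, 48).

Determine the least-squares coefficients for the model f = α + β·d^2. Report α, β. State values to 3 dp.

Entries of MᵀM: Σ1 = 4, Σd^2 = 38, Σd^2·d^2 = 434.
Right-hand side: Σf = 120, Σd^2·f = 1346.
Eliminating β: 434·(row 1) − 38·(row 2) gives 292·α = 434·120 − 38·1346 = 932, so α = 233/73.
Then β = (1346 − 38·(233/73))/434 = 206/73.

α = 3.192, β = 2.822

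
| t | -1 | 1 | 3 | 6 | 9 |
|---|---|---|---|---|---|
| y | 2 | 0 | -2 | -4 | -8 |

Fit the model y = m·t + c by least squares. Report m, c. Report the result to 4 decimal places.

XᵀX·[m, c]ᵀ = Xᵀy reads: 128·m + 18·c = -104;  18·m + 5·c = -12.
det = 128·5 − 18² = 316.
m = ((-104)·5 − 18·(-12))/316 = -76/79; c = (128·(-12) − 18·(-104))/316 = 84/79.

m = -0.9620, c = 1.0633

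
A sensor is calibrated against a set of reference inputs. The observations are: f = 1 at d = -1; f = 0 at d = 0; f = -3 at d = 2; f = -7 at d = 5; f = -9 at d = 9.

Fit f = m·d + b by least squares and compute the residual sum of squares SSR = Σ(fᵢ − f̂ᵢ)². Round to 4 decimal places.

SSR = 3.0636

The normal system AᵀA·[m, b]ᵀ = Aᵀf is [[111, 15]; [15, 5]]·[m, b]ᵀ = [-123, -18]ᵀ.
Determinant 111·5 − 15² = 330.
m = ((-123)·5 − 15·(-18))/330 = -23/22; b = (111·(-18) − 15·(-123))/330 = -51/110.
Residuals: 23/55, 51/110, -49/110, -72/55, 48/55; SSR = 337/110.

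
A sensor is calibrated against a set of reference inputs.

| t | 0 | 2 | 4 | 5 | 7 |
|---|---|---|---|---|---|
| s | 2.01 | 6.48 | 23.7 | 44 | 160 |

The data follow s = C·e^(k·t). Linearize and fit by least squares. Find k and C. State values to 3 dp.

Taking logs, ln s = k·t + ln C, so regress ln s on t.
Σt = 18.0000, Σ(t)² = 94.0000, Σln s = 14.5917, Σt·ln s = 70.8465.
Normal system: [[94.0000, 18.0000]; [18.0000, 5]]·[k, ln C]ᵀ = [70.8465, 14.5917]ᵀ.
Slope k = (n·Σt·ln s − Σt·Σln s)/(n·Σ(t)² − (Σt)²) = (5·70.8465 − 18.0000·14.5917)/146.0000 = 0.62727; ln C = (Σln s − k·Σt)/n = 0.66015, so C = exp(0.66015) = 1.93509.

k = 0.627, C = 1.935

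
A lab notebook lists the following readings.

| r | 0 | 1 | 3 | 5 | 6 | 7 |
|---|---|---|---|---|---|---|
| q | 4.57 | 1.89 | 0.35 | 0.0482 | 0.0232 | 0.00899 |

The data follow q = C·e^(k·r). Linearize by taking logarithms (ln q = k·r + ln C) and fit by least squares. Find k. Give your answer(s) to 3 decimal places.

Linearized form: ln q = k·r + ln C. From the 6 transformed points,
Over the data: Σr = 22.0000, Σ(r)² = 120.0000, Σln q = -10.4014, Σr·ln q = -73.2380.
Normal system: [[120.0000, 22.0000]; [22.0000, 6]]·[k, ln C]ᵀ = [-73.2380, -10.4014]ᵀ.
Δ = 120.0000·6 − (22.0000)² = 236.0000; k = (-73.2380·6 − 22.0000·-10.4014)/236.0000 = -0.89236, ln C = (120.0000·-10.4014 − 22.0000·-73.2380)/236.0000 = 1.53844.

k = -0.892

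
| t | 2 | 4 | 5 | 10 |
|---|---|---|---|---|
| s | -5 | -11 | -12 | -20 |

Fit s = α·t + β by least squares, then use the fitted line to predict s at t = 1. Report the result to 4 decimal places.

ŝ = -4.4173

Normal-equation sums: Σt·t = 145, Σt = 21, Σ1 = 4.
Right-hand side: Σt·s = -314, Σs = -48.
Normal equations: [[145, 21]; [21, 4]]·[α, β]ᵀ = [-314, -48]ᵀ.
Eliminating β: 4·(row 1) − 21·(row 2) gives 139·α = 4·(-314) − 21·(-48) = -248, so α = -248/139.
Then β = ((-48) − 21·(-248/139))/4 = -366/139.
At t = 1: ŝ = (-248/139)·(1) + (-366/139)·(1) = -614/139.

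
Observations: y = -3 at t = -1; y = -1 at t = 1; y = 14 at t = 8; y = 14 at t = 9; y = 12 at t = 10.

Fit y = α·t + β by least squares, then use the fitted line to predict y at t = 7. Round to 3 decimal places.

ŷ = 9.818

With design matrix X, XᵀX = [[247, 27]; [27, 5]] and Xᵀy = [360, 36]ᵀ.
Determinant 247·5 − 27² = 506.
α = (360·5 − 27·36)/506 = 18/11; β = (247·36 − 27·360)/506 = -18/11.
At t = 7: ŷ = (18/11)·(7) + (-18/11)·(1) = 108/11.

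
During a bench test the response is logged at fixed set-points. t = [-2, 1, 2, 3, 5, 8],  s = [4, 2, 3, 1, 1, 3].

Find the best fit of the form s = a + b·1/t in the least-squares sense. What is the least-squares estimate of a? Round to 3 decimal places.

The normal system MᵀM·[a, b]ᵀ = Mᵀs is [[6, 199/120]; [199/120, 24001/14400]]·[a, b]ᵀ = [14, 289/120]ᵀ.
Δ = 6·(24001/14400) − (199/120)² = 20881/2880.
a = (14·(24001/14400) − (199/120)·(289/120))/(20881/2880) = 278503/104405; b = (6·(289/120) − (199/120)·14)/(20881/2880) = -25248/20881.

a = 2.668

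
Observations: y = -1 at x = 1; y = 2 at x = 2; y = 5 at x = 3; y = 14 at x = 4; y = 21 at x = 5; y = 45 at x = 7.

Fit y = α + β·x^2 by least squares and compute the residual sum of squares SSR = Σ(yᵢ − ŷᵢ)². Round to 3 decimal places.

Compute the Gram sums: Σ1 = 6, Σx^2 = 104, Σx^2·x^2 = 3380.
And Σy = 86, Σx^2·y = 3006.
AᵀA·[α, β]ᵀ = Aᵀy becomes [[6, 104]; [104, 3380]]·[α, β]ᵀ = [86, 3006]ᵀ.
Determinant 6·3380 − 104² = 9464.
α = (86·3380 − 104·3006)/9464 = -211/91; β = (6·3006 − 104·86)/9464 = 2273/2366.
Residuals: 121/338, 563/1183, -3141/2366, 1121/1183, -1653/2366, 579/2366; SSR = 4215/1183.

SSR = 3.563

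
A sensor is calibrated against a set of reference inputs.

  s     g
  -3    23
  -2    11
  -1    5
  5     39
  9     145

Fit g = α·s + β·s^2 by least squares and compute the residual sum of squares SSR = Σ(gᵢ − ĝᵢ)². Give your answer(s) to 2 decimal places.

XᵀX·[α, β]ᵀ = Xᵀg reads: 120·α + 818·β = 1404;  818·α + 7284·β = 12976.
(Σs·s = 120, Σs·s^2 = 818, Σs^2·s^2 = 7284, Σs·g = 1404, Σs^2·g = 12976.)
Δ = 120·7284 − 818² = 204956.
α = (1404·7284 − 818·12976)/204956 = -96908/51239; β = (120·12976 − 818·1404)/204956 = 102162/51239.
Residuals: -31685/51239, -38835/51239, 57125/51239, -71189/51239, 26705/51239; SSR = 225539/51239.

SSR = 4.40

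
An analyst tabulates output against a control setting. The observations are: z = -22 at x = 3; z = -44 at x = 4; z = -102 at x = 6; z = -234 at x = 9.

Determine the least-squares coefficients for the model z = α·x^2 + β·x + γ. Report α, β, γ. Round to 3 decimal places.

From the data, Σx^2·x^2 = 8194, Σx^2·x = 1036, Σx^2 = 142, Σx·x = 142, Σx = 22, Σ1 = 4.
Moment sums: Σx^2·z = -23528, Σx·z = -2960, Σz = -402.
Solving the 3×3 system (Gaussian elimination) gives α = -63/22, β = -59/66, γ = 401/66.

α = -2.864, β = -0.894, γ = 6.076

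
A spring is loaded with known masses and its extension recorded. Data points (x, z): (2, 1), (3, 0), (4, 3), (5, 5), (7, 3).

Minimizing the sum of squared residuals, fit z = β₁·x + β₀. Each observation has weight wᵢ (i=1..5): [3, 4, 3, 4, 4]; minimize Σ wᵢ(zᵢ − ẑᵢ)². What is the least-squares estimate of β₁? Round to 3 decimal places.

β₁ = 0.654

The normal equations are: 392·β₁ + 78·β₀ = 226;  78·β₁ + 18·β₀ = 44.
(Σwᵢ·x·x = 392, Σwᵢ·x = 78, Σwᵢ·1 = 18, Σwᵢ·x·z = 226, Σwᵢ·z = 44.)
Determinant 392·18 − 78² = 972.
β₁ = (226·18 − 78·44)/972 = 53/81; β₀ = (392·44 − 78·226)/972 = -95/243.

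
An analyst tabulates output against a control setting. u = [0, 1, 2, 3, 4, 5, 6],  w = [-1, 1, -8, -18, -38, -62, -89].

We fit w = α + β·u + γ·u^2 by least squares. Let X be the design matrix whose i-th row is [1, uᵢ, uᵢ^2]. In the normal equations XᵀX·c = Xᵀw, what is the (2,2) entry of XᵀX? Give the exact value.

Row 2 ↔ basis u, column 2 ↔ basis u, so (XᵀX)_{2,2} = Σᵢ (u)·(u) = (0)·(0) + (1)·(1) + (2)·(2) + (3)·(3) + (4)·(4) + (5)·(5) + (6)·(6) = 91.

91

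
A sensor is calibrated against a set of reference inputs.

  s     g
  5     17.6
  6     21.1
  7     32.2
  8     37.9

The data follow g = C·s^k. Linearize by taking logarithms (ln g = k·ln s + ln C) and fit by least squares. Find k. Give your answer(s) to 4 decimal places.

k = 1.7332

With ln gᵢ as the transformed response and ln sᵢ as the regressor:
Σln s = 7.4265, Σ(ln s)² = 13.9113, Σln g = 13.0241, Σln s·ln g = 24.3941.
Equations: 13.9113·k + 7.4265·ln C = 24.3941;  7.4265·k + 4·ln C = 13.0241.
Solving (det = 0.4917): k = 1.73323, ln C = 0.03805.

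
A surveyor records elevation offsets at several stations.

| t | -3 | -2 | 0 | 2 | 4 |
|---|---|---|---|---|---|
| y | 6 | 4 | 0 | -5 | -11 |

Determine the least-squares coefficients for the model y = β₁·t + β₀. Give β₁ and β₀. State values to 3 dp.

Compute the Gram sums: Σt·t = 33, Σt = 1, Σ1 = 5.
Right-hand side: Σt·y = -80, Σy = -6.
Determinant 33·5 − 1² = 164.
β₁ = ((-80)·5 − 1·(-6))/164 = -197/82; β₀ = (33·(-6) − 1·(-80))/164 = -59/82.

β₁ = -2.402, β₀ = -0.720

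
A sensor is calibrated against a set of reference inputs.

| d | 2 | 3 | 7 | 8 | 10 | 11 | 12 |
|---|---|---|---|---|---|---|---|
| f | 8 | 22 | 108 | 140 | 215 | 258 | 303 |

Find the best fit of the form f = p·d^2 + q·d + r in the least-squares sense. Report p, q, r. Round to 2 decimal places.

p = 1.89, q = 3.00, r = -5.00

The normal equations are: 51971·p + 4949·q + 491·r = 110832;  4949·p + 491·q + 53·r = 10582;  491·p + 53·q + 7·r = 1054.
Inverting the 3×3 Gram matrix, [p, q, r]ᵀ = [13345/7044, 21101/7044, -2933/587]ᵀ.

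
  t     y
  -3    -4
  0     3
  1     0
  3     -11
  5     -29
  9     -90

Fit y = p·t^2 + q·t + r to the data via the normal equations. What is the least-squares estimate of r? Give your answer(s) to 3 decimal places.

r = 2.101

XᵀX·[p, q, r]ᵀ = Xᵀy reads: 7349·p + 855·q + 125·r = -8150;  855·p + 125·q + 15·r = -976;  125·p + 15·q + 6·r = -131.
(Σt^2·t^2 = 7349, Σt^2·t = 855, Σt^2 = 125, Σt·t = 125, Σt = 15, Σ1 = 6, Σt^2·y = -8150, Σt·y = -976, Σy = -131.)
Inverting the 3×3 Gram matrix, [p, q, r]ᵀ = [-10501/10360, -58381/51800, 2721/1295]ᵀ.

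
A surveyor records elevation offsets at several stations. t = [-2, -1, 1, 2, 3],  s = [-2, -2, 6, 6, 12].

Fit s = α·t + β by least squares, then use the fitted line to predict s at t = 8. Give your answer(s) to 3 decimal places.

ŝ = 24.651

Setting ∂/∂α … = 0 gives: 19·α + 3·β = 60;  3·α + 5·β = 20.
(Σt·t = 19, Σt = 3, Σ1 = 5, Σt·s = 60, Σs = 20.)
Eliminating β: 5·(row 1) − 3·(row 2) gives 86·α = 5·60 − 3·20 = 240, so α = 120/43.
Then β = (20 − 3·(120/43))/5 = 100/43.
At t = 8: ŝ = (120/43)·(8) + (100/43)·(1) = 1060/43.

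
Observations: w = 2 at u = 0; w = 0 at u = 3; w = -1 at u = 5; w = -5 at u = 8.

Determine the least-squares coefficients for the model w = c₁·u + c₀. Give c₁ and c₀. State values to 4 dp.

Normal-equation sums: Σu·u = 98, Σu = 16, Σ1 = 4.
For Mᵀw: Σu·w = -45, Σw = -4.
det = 98·4 − 16² = 136.
c₁ = ((-45)·4 − 16·(-4))/136 = -29/34; c₀ = (98·(-4) − 16·(-45))/136 = 41/17.

c₁ = -0.8529, c₀ = 2.4118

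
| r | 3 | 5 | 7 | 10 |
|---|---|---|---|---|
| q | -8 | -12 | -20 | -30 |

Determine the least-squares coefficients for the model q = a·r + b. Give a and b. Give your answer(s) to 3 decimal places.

a = -3.234, b = 2.710

Sums needed: Σr·r = 183, Σr = 25, Σ1 = 4.
Moment sums: Σr·q = -524, Σq = -70.
So XᵀX·[a, b]ᵀ = Xᵀq: [[183, 25]; [25, 4]]·[a, b]ᵀ = [-524, -70]ᵀ.
Eliminating b: 4·(row 1) − 25·(row 2) gives 107·a = 4·(-524) − 25·(-70) = -346, so a = -346/107.
Then b = ((-70) − 25·(-346/107))/4 = 290/107.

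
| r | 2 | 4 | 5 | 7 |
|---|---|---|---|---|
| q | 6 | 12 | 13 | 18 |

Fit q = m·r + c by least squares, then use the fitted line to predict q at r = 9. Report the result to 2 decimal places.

q̂ = 22.81

Forming MᵀM = [[94, 18]; [18, 4]] and Mᵀq = [251, 49]ᵀ gives MᵀM·[m, c]ᵀ = Mᵀq.
Eliminating c: 4·(row 1) − 18·(row 2) gives 52·m = 4·251 − 18·49 = 122, so m = 61/26.
Then c = (49 − 18·(61/26))/4 = 22/13.
At r = 9: q̂ = (61/26)·(9) + (22/13)·(1) = 593/26.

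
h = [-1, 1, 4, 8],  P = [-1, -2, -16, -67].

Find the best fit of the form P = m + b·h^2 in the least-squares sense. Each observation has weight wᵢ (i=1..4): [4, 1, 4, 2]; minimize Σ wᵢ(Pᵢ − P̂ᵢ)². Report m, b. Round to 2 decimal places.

m = 0.18, b = -1.05

Forming MᵀWM = [[11, 197]; [197, 9221]] and MᵀWP = [-204, -9606]ᵀ gives MᵀWM·[m, b]ᵀ = MᵀWP.
Determinant 11·9221 − 197² = 62622.
m = ((-204)·9221 − 197·(-9606))/62622 = 269/1491; b = (11·(-9606) − 197·(-204))/62622 = -1559/1491.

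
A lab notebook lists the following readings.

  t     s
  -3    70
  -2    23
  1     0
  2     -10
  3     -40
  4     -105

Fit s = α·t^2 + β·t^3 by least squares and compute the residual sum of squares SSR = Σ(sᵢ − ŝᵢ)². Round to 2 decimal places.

From the data, Σt^2·t^2 = 451, Σt^2·t^3 = 1025, Σt^3·t^3 = 5683.
And Σt^2·s = -1358, Σt^3·s = -9954.
XᵀX·[α, β]ᵀ = Xᵀs becomes [[451, 1025]; [1025, 5683]]·[α, β]ᵀ = [-1358, -9954]ᵀ.
det = 451·5683 − 1025² = 1512408.
α = ((-1358)·5683 − 1025·(-9954))/1512408 = 310667/189051; β = (451·(-9954) − 1025·(-1358))/1512408 = -9443/4611.
Residuals: -182/2173, 8201/189051, 76496/189051, -11958/63017, 31786/63017, -42595/189051; SSR = 97138/189051.

SSR = 0.51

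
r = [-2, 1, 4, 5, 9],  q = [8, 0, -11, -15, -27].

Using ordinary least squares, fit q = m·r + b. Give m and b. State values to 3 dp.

Compute the Gram sums: Σr·r = 127, Σr = 17, Σ1 = 5.
And Σr·q = -378, Σq = -45.
AᵀA·[m, b]ᵀ = Aᵀq becomes [[127, 17]; [17, 5]]·[m, b]ᵀ = [-378, -45]ᵀ.
Eliminating b: 5·(row 1) − 17·(row 2) gives 346·m = 5·(-378) − 17·(-45) = -1125, so m = -1125/346.
Then b = ((-45) − 17·(-1125/346))/5 = 711/346.

m = -3.251, b = 2.055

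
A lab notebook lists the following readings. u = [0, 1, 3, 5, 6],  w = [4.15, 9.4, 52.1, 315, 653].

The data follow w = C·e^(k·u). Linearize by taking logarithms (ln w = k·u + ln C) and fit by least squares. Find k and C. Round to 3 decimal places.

Let Y = ln w. Fitting Y = k·u + ln C by least squares:
XᵀX = [[71.0000, 15.0000]; [15.0000, 5]], rhs = [81.7525, 19.8511]ᵀ  (here Σu = 15.0000, Σ(u)² = 71.0000, Σln w = 19.8511, Σu·ln w = 81.7525).
Slope k = (n·Σu·ln w − Σu·Σln w)/(n·Σ(u)² − (Σu)²) = (5·81.7525 − 15.0000·19.8511)/130.0000 = 0.85381; ln C = (Σln w − k·Σu)/n = 1.40879, so C = exp(1.40879) = 4.09099.

k = 0.854, C = 4.091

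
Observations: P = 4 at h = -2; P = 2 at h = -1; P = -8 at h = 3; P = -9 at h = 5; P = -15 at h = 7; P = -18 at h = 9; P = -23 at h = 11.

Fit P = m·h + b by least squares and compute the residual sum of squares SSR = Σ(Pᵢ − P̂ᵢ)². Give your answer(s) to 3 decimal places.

SSR = 5.520

The normal equations are: 290·m + 32·b = -599;  32·m + 7·b = -67.
(Σh·h = 290, Σh = 32, Σ1 = 7, Σh·P = -599, ΣP = -67.)
det = 290·7 − 32² = 1006.
m = ((-599)·7 − 32·(-67))/1006 = -2049/1006; b = (290·(-67) − 32·(-599))/1006 = -131/503.
Residuals: 94/503, 225/1006, -1639/1006, 1453/1006, -485/1006, 595/1006, -337/1006; SSR = 5553/1006.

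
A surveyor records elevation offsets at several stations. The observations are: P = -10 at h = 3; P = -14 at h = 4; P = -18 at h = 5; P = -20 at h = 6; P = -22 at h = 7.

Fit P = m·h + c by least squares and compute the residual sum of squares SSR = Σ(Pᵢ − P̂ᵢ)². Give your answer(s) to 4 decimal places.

SSR = 2.8000

Sums needed: Σh·h = 135, Σh = 25, Σ1 = 5.
Moment sums: Σh·P = -450, ΣP = -84.
XᵀX·[m, c]ᵀ = XᵀP becomes [[135, 25]; [25, 5]]·[m, c]ᵀ = [-450, -84]ᵀ.
det = 135·5 − 25² = 50.
m = ((-450)·5 − 25·(-84))/50 = -3; c = (135·(-84) − 25·(-450))/50 = -9/5.
Residuals: 4/5, -1/5, -6/5, -1/5, 4/5; SSR = 14/5.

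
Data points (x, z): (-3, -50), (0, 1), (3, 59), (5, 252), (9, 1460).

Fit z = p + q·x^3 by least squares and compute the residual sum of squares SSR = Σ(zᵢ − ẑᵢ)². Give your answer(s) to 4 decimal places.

SSR = 9.7306

Normal-equation sums: Σ1 = 5, Σx^3 = 854, Σx^3·x^3 = 548524.
Right-hand side: Σz = 1722, Σx^3·z = 1098783.
MᵀM·[p, q]ᵀ = Mᵀz becomes [[5, 854]; [854, 548524]]·[p, q]ᵀ = [1722, 1098783]ᵀ.
Eliminating q: 548524·(row 1) − 854·(row 2) gives 2013304·p = 548524·1722 − 854·1098783 = 6197646, so p = 3098823/1006652.
Then q = (1098783 − 854·(3098823/1006652))/548524 = 4023327/2013304.
Residuals: 1766983/2013304, -2092171/1006652, 3957461/2013304, -1760913/2013304, 220811/2013304; SSR = 19590691/2013304.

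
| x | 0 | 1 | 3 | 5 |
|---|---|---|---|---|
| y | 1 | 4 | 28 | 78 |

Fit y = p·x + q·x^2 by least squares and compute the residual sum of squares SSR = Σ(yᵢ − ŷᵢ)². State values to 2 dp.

SSR = 1.59

Entries of MᵀM: Σx·x = 35, Σx·x^2 = 153, Σx^2·x^2 = 707.
Moment sums: Σx·y = 478, Σx^2·y = 2206.
Normal equations: [[35, 153]; [153, 707]]·[p, q]ᵀ = [478, 2206]ᵀ.
Eliminating q: 707·(row 1) − 153·(row 2) gives 1336·p = 707·478 − 153·2206 = 428, so p = 107/334.
Then q = (2206 − 153·(107/334))/707 = 1019/334.
Residuals: 1, 105/167, -70/167, 21/167; SSR = 265/167.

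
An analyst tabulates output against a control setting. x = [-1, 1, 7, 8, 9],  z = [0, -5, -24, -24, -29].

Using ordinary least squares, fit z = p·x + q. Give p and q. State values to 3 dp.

p = -2.876, q = -2.594

From the data, Σx·x = 196, Σx = 24, Σ1 = 5.
Right-hand side: Σx·z = -626, Σz = -82.
Normal equations: [[196, 24]; [24, 5]]·[p, q]ᵀ = [-626, -82]ᵀ.
Δ = 196·5 − 24² = 404.
p = ((-626)·5 − 24·(-82))/404 = -581/202; q = (196·(-82) − 24·(-626))/404 = -262/101.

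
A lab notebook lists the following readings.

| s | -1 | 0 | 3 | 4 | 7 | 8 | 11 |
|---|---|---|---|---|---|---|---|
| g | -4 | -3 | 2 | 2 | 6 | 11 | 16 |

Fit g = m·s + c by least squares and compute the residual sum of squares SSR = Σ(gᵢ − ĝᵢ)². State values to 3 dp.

Sums needed: Σs·s = 260, Σs = 32, Σ1 = 7.
For Xᵀg: Σs·g = 324, Σg = 30.
Determinant 260·7 − 32² = 796.
m = (324·7 − 32·30)/796 = 327/199; c = (260·30 − 32·324)/796 = -642/199.
Residuals: 173/199, 45/199, 59/199, -268/199, -453/199, 215/199, 229/199; SSR = 2066/199.

SSR = 10.382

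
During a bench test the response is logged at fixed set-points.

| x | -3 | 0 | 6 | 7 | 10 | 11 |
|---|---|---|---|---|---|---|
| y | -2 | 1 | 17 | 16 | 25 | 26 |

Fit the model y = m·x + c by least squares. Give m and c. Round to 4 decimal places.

m = 2.1130, c = 2.9160

AᵀA·[m, c]ᵀ = Aᵀy reads: 315·m + 31·c = 756;  31·m + 6·c = 83.
Eliminating c: 6·(row 1) − 31·(row 2) gives 929·m = 6·756 − 31·83 = 1963, so m = 1963/929.
Then c = (83 − 31·(1963/929))/6 = 2709/929.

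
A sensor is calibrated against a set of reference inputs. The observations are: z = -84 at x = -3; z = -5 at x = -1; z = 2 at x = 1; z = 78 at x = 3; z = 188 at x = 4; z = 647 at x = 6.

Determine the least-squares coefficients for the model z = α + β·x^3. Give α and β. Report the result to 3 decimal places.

α = -2.551, β = 3.005

Entries of MᵀM: Σ1 = 6, Σx^3 = 280, Σx^3·x^3 = 52212.
And Σz = 826, Σx^3·z = 156165.
MᵀM·[α, β]ᵀ = Mᵀz becomes [[6, 280]; [280, 52212]]·[α, β]ᵀ = [826, 156165]ᵀ.
Eliminating β: 52212·(row 1) − 280·(row 2) gives 234872·α = 52212·826 − 280·156165 = -599088, so α = -74886/29359.
Then β = (156165 − 280·(-74886/29359))/52212 = 352855/117436.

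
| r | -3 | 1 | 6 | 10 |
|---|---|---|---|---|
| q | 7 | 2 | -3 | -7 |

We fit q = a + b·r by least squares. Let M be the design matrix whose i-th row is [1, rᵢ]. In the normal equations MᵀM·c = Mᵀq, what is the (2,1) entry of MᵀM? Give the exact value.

Row 2 ↔ basis r, column 1 ↔ basis 1, so (MᵀM)_{2,1} = Σᵢ r = (-3)·(1) + (1)·(1) + (6)·(1) + (10)·(1) = 14.

14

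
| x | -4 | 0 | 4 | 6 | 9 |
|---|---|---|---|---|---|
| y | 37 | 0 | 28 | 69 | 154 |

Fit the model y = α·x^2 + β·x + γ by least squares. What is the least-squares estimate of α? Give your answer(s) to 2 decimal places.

α = 2.01

Entries of MᵀM: Σx^2·x^2 = 8369, Σx^2·x = 945, Σx^2 = 149, Σx·x = 149, Σx = 15, Σ1 = 5.
Moment sums: Σx^2·y = 15998, Σx·y = 1764, Σy = 288.
Row-reducing yields α = 403778/200739, β = -65437/66913, γ = 118915/200739.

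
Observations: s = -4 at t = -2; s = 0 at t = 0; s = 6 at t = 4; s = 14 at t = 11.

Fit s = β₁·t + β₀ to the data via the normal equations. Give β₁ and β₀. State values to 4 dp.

The normal system AᵀA·[β₁, β₀]ᵀ = Aᵀs is [[141, 13]; [13, 4]]·[β₁, β₀]ᵀ = [186, 16]ᵀ.
det = 141·4 − 13² = 395.
β₁ = (186·4 − 13·16)/395 = 536/395; β₀ = (141·16 − 13·186)/395 = -162/395.

β₁ = 1.3570, β₀ = -0.4101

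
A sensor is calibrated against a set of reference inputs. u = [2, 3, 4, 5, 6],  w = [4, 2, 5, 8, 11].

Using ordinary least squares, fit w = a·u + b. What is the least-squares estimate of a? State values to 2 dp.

From the data, Σu·u = 90, Σu = 20, Σ1 = 5.
And Σu·w = 140, Σw = 30.
Normal equations: [[90, 20]; [20, 5]]·[a, b]ᵀ = [140, 30]ᵀ.
Δ = 90·5 − 20² = 50.
a = (140·5 − 20·30)/50 = 2; b = (90·30 − 20·140)/50 = -2.

a = 2.00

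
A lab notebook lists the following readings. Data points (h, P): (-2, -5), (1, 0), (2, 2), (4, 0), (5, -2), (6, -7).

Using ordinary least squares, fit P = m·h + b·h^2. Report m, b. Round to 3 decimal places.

m = 1.725, b = -0.459

Compute the Gram sums: Σh·h = 86, Σh·h^2 = 406, Σh^2·h^2 = 2210.
For MᵀP: Σh·P = -38, Σh^2·P = -314.
MᵀM·[m, b]ᵀ = MᵀP becomes [[86, 406]; [406, 2210]]·[m, b]ᵀ = [-38, -314]ᵀ.
Δ = 86·2210 − 406² = 25224.
m = ((-38)·2210 − 406·(-314))/25224 = 5438/3153; b = (86·(-314) − 406·(-38))/25224 = -1447/3153.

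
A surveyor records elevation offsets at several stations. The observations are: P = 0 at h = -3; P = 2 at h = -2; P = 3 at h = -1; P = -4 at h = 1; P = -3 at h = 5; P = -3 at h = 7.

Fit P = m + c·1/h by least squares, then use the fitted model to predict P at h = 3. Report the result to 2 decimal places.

Setting ∂/∂m … = 0 gives: 6·m + (-103/210)·c = -5;  (-103/210)·m + (106789/44100)·c = -316/35.
Determinant 6·(106789/44100) − (-103/210)² = 25205/1764.
m = ((-5)·(106789/44100) − (-103/210)·(-316/35))/(25205/1764) = -729233/630125; c = (6·(-316/35) − (-103/210)·(-5))/(25205/1764) = -499422/126025.
At h = 3: P̂ = (-729233/630125)·(1) + (-499422/126025)·(1/3) = -1561603/630125.

P̂ = -2.48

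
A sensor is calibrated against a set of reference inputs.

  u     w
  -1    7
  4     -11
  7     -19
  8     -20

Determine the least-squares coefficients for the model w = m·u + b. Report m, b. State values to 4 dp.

m = -3.0714, b = 3.0714

From the data, Σu·u = 130, Σu = 18, Σ1 = 4.
For Aᵀw: Σu·w = -344, Σw = -43.
So AᵀA·[m, b]ᵀ = Aᵀw: [[130, 18]; [18, 4]]·[m, b]ᵀ = [-344, -43]ᵀ.
Eliminating b: 4·(row 1) − 18·(row 2) gives 196·m = 4·(-344) − 18·(-43) = -602, so m = -43/14.
Then b = ((-43) − 18·(-43/14))/4 = 43/14.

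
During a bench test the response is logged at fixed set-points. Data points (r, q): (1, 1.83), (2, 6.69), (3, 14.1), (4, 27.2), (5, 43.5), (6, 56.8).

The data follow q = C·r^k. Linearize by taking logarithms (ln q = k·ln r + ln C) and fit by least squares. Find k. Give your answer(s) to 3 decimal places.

k = 1.948

With ln qᵢ as the transformed response and ln rᵢ as the regressor:
AᵀA = [[9.4099, 6.5793]; [6.5793, 6]], rhs = [22.1137, 16.2666]ᵀ  (here Σln r = 6.5793, Σ(ln r)² = 9.4099, Σln q = 16.2666, Σln r·ln q = 22.1137).
Slope k = (n·Σln r·ln q − Σln r·Σln q)/(n·Σ(ln r)² − (Σln r)²) = (6·22.1137 − 6.5793·16.2666)/13.1729 = 1.94792; ln C = (Σln q − k·Σln r)/n = 0.57512.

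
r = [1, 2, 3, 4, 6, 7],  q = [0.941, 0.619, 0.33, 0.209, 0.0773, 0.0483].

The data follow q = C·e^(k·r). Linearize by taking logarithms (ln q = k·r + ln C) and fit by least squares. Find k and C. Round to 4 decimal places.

Let Y = ln q. Fitting Y = k·r + ln C by least squares:
AᵀA = [[115.0000, 23.0000]; [23.0000, 6]], rhs = [-47.1804, -8.8049]ᵀ  (here Σr = 23.0000, Σ(r)² = 115.0000, Σln q = -8.8049, Σr·ln q = -47.1804).
Slope k = (n·Σr·ln q − Σr·Σln q)/(n·Σ(r)² − (Σr)²) = (6·-47.1804 − 23.0000·-8.8049)/161.0000 = -0.50043; ln C = (Σln q − k·Σr)/n = 0.45082, so C = exp(0.45082) = 1.56960.

k = -0.5004, C = 1.5696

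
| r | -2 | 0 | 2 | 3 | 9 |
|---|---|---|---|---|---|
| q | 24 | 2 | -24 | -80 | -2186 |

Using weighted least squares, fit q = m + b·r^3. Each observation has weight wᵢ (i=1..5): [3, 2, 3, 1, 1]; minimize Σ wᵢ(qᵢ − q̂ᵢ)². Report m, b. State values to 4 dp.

m = 0.5519, b = -2.9994

With design matrix A, AᵀWA = [[10, 756]; [756, 532554]] and AᵀWq = [-2262, -1596906]ᵀ.
Eliminating b: 532554·(row 1) − 756·(row 2) gives 4754004·m = 532554·(-2262) − 756·(-1596906) = 2623788, so m = 218649/396167.
Then b = ((-1596906) − 756·(218649/396167))/532554 = -1188249/396167.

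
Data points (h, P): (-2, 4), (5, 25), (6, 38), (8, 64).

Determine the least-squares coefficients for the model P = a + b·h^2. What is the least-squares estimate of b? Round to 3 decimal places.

b = 1.004

AᵀA·[a, b]ᵀ = AᵀP reads: 4·a + 129·b = 131;  129·a + 6033·b = 6105.
(Σ1 = 4, Σh^2 = 129, Σh^2·h^2 = 6033, ΣP = 131, Σh^2·P = 6105.)
Determinant 4·6033 − 129² = 7491.
a = (131·6033 − 129·6105)/7491 = 926/2497; b = (4·6105 − 129·131)/7491 = 2507/2497.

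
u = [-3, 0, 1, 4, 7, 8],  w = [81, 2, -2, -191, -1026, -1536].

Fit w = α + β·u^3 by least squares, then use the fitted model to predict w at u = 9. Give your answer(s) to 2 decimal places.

ŵ = -2185.71

With design matrix M, MᵀM = [[6, 893]; [893, 384619]] and Mᵀw = [-2672, -1152763]ᵀ.
Δ = 6·384619 − 893² = 1510265.
α = ((-2672)·384619 − 893·(-1152763))/1510265 = 1715391/1510265; β = (6·(-1152763) − 893·(-2672))/1510265 = -4530482/1510265.
At u = 9: ŵ = (1715391/1510265)·(1) + (-4530482/1510265)·(729) = -3301005987/1510265.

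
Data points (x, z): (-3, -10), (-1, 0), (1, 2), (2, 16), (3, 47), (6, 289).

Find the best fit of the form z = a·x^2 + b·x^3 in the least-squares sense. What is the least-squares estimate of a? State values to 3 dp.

MᵀM·[a, b]ᵀ = Mᵀz reads: 1476·a + 7808·b = 10803;  7808·a + 48180·b = 64093.
Δ = 1476·48180 − 7808² = 10148816.
a = (10803·48180 − 7808·64093)/10148816 = 5012599/2537204; b = (1476·64093 − 7808·10803)/10148816 = 2562861/2537204.

a = 1.976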